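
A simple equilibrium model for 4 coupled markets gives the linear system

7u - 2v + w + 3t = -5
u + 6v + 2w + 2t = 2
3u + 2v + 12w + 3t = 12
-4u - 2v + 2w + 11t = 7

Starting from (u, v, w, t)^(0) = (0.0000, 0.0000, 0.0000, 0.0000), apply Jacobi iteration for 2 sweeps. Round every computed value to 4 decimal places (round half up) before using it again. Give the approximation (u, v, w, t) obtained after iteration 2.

Iteration 1:
  u = (-5 - (-2)·0.0000 - (1)·0.0000 - (3)·0.0000) / (7) = -0.7143
  v = (2 - (1)·0.0000 - (2)·0.0000 - (2)·0.0000) / (6) = 0.3333
  w = (12 - (3)·0.0000 - (2)·0.0000 - (3)·0.0000) / (12) = 1.0000
  t = (7 - (-4)·0.0000 - (-2)·0.0000 - (2)·0.0000) / (11) = 0.6364
Iteration 2:
  u = (-5 - (-2)·0.3333 - (1)·1.0000 - (3)·0.6364) / (7) = -1.0347
  v = (2 - (1)·-0.7143 - (2)·1.0000 - (2)·0.6364) / (6) = -0.0931
  w = (12 - (3)·-0.7143 - (2)·0.3333 - (3)·0.6364) / (12) = 0.9639
  t = (7 - (-4)·-0.7143 - (-2)·0.3333 - (2)·1.0000) / (11) = 0.2554

(-1.0347, -0.0931, 0.9639, 0.2554)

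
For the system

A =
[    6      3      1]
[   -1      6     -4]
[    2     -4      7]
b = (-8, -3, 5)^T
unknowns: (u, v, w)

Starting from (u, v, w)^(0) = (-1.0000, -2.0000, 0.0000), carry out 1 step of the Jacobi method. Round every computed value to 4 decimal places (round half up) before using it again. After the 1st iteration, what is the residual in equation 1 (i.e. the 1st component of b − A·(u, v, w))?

Iteration 1:
  u = (-8 - (3)·-2.0000 - (1)·0.0000) / (6) = -0.3333
  v = (-3 - (-1)·-1.0000 - (-4)·0.0000) / (6) = -0.6667
  w = (5 - (2)·-1.0000 - (-4)·-2.0000) / (7) = -0.1429
Residual b − A·x = (-3.8572, 0.0953, 4.0001)

-3.8572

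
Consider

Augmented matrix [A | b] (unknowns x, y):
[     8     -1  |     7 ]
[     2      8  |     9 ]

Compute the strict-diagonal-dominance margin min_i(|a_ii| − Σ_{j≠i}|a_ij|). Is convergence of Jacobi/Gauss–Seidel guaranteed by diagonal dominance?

6

row 1: |8| − (1) = 7
row 2: |8| − (2) = 6
minimum over rows = 6 → strictly diagonally dominant (convergence guaranteed)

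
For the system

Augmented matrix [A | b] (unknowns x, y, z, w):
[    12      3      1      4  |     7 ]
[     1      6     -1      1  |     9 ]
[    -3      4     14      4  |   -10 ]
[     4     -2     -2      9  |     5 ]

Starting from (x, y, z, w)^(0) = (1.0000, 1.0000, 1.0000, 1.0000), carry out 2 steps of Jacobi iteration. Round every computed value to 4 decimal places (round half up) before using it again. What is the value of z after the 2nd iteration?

Iteration 1:
  x = (7 - (3)·1.0000 - (1)·1.0000 - (4)·1.0000) / (12) = -0.0833
  y = (9 - (1)·1.0000 - (-1)·1.0000 - (1)·1.0000) / (6) = 1.3333
  z = (-10 - (-3)·1.0000 - (4)·1.0000 - (4)·1.0000) / (14) = -1.0714
  w = (5 - (4)·1.0000 - (-2)·1.0000 - (-2)·1.0000) / (9) = 0.5556
Iteration 2:
  x = (7 - (3)·1.3333 - (1)·-1.0714 - (4)·0.5556) / (12) = 0.1541
  y = (9 - (1)·-0.0833 - (-1)·-1.0714 - (1)·0.5556) / (6) = 1.2427
  z = (-10 - (-3)·-0.0833 - (4)·1.3333 - (4)·0.5556) / (14) = -1.2718
  w = (5 - (4)·-0.0833 - (-2)·1.3333 - (-2)·-1.0714) / (9) = 0.6508

-1.2718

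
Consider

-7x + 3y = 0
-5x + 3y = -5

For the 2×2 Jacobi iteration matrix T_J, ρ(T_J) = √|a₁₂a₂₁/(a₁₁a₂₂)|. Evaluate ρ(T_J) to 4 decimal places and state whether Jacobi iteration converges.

a₁₂a₂₁/(a₁₁a₂₂) = (3)·(-5) / ((-7)·(3)) = 0.714286
ρ = √|0.714286| = √0.714286 = 0.8452
ρ < 1, so Jacobi converges

0.8452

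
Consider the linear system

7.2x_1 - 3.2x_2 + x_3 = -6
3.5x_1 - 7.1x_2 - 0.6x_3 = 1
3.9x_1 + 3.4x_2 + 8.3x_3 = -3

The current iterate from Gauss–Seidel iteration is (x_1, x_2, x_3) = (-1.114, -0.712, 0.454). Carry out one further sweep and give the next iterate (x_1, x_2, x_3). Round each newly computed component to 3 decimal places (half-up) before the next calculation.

(-1.213, -0.777, 0.527)

One sweep:
  x_1 = (-6 - (-3.2)·-0.712 - (1)·0.454) / (7.2) = -1.213
  x_2 = (1 - (3.5)·-1.213 - (-0.6)·0.454) / (-7.1) = -0.777
  x_3 = (-3 - (3.9)·-1.213 - (3.4)·-0.777) / (8.3) = 0.527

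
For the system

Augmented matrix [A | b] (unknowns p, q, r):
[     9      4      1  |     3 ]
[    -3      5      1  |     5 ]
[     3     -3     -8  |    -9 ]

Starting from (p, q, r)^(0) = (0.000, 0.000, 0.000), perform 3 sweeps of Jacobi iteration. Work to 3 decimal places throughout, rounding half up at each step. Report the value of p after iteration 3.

-0.197

Iteration 1:
  p = (3 - (4)·0.000 - (1)·0.000) / (9) = 0.333
  q = (5 - (-3)·0.000 - (1)·0.000) / (5) = 1.000
  r = (-9 - (3)·0.000 - (-3)·0.000) / (-8) = 1.125
Iteration 2:
  p = (3 - (4)·1.000 - (1)·1.125) / (9) = -0.236
  q = (5 - (-3)·0.333 - (1)·1.125) / (5) = 0.975
  r = (-9 - (3)·0.333 - (-3)·1.000) / (-8) = 0.875
Iteration 3:
  p = (3 - (4)·0.975 - (1)·0.875) / (9) = -0.197
  q = (5 - (-3)·-0.236 - (1)·0.875) / (5) = 0.683
  r = (-9 - (3)·-0.236 - (-3)·0.975) / (-8) = 0.671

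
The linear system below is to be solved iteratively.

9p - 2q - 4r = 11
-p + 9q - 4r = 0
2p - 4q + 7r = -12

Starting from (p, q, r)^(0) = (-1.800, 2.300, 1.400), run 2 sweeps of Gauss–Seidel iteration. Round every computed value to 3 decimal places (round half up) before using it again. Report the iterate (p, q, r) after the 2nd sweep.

Iteration 1:
  p = (11 - (-2)·2.300 - (-4)·1.400) / (9) = 2.356
  q = (0 - (-1)·2.356 - (-4)·1.400) / (9) = 0.884
  r = (-12 - (2)·2.356 - (-4)·0.884) / (7) = -1.882
Iteration 2:
  p = (11 - (-2)·0.884 - (-4)·-1.882) / (9) = 0.582
  q = (0 - (-1)·0.582 - (-4)·-1.882) / (9) = -0.772
  r = (-12 - (2)·0.582 - (-4)·-0.772) / (7) = -2.322

(0.582, -0.772, -2.322)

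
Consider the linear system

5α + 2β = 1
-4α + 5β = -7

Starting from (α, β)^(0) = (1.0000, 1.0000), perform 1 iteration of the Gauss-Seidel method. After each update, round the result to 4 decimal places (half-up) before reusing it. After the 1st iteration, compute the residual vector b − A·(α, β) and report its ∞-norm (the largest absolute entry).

5.1200

Iteration 1:
  α = (1 - (2)·1.0000) / (5) = -0.2000
  β = (-7 - (-4)·-0.2000) / (5) = -1.5600
Residual b − A·x = (5.1200, 0.0000); ∞-norm = 5.1200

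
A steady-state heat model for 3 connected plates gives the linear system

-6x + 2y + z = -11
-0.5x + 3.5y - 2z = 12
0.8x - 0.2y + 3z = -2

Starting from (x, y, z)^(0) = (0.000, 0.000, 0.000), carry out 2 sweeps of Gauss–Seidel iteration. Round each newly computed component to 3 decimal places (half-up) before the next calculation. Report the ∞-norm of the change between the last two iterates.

1.079

Iteration 1:
  x = (-11 - (2)·0.000 - (1)·0.000) / (-6) = 1.833
  y = (12 - (-0.5)·1.833 - (-2)·0.000) / (3.5) = 3.690
  z = (-2 - (0.8)·1.833 - (-0.2)·3.690) / (3) = -0.909
Iteration 2:
  x = (-11 - (2)·3.690 - (1)·-0.909) / (-6) = 2.912
  y = (12 - (-0.5)·2.912 - (-2)·-0.909) / (3.5) = 3.325
  z = (-2 - (0.8)·2.912 - (-0.2)·3.325) / (3) = -1.222
Change: (1.079, -0.365, -0.313) → max |·| = 1.079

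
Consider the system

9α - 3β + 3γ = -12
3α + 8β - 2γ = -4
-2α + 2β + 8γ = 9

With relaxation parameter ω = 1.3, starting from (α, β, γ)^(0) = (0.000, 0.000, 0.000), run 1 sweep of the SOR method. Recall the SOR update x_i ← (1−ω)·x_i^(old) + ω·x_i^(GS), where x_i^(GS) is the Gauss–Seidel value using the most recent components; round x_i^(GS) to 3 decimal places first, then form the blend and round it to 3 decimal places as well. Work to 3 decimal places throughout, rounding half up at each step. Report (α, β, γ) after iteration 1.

(-1.733, 0.195, 0.836)

Iteration 1:
  α: GS value = (-12 - (-3)·0.000 - (3)·0.000) / (9) = -1.333;  α ← (1−ω)·0.000 + ω·-1.333 = -1.733
  β: GS value = (-4 - (3)·-1.733 - (-2)·0.000) / (8) = 0.150;  β ← (1−ω)·0.000 + ω·0.150 = 0.195
  γ: GS value = (9 - (-2)·-1.733 - (2)·0.195) / (8) = 0.643;  γ ← (1−ω)·0.000 + ω·0.643 = 0.836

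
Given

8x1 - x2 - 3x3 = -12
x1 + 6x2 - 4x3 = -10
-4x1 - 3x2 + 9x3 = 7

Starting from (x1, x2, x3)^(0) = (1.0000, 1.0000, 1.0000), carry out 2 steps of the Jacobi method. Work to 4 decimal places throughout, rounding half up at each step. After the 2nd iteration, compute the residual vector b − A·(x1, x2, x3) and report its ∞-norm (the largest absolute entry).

Iteration 1:
  x1 = (-12 - (-1)·1.0000 - (-3)·1.0000) / (8) = -1.0000
  x2 = (-10 - (1)·1.0000 - (-4)·1.0000) / (6) = -1.1667
  x3 = (7 - (-4)·1.0000 - (-3)·1.0000) / (9) = 1.5556
Iteration 2:
  x1 = (-12 - (-1)·-1.1667 - (-3)·1.5556) / (8) = -1.0625
  x2 = (-10 - (1)·-1.0000 - (-4)·1.5556) / (6) = -0.4629
  x3 = (7 - (-4)·-1.0000 - (-3)·-1.1667) / (9) = -0.0556
Residual b − A·x = (-4.1297, -6.3825, 1.8617); ∞-norm = 6.3825

6.3825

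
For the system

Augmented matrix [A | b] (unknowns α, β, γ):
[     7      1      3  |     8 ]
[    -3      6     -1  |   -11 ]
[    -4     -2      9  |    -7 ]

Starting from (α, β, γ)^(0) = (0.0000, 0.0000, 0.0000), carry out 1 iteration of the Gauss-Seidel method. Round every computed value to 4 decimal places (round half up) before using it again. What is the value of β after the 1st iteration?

-1.2619

Iteration 1:
  α = (8 - (1)·0.0000 - (3)·0.0000) / (7) = 1.1429
  β = (-11 - (-3)·1.1429 - (-1)·0.0000) / (6) = -1.2619
  γ = (-7 - (-4)·1.1429 - (-2)·-1.2619) / (9) = -0.5502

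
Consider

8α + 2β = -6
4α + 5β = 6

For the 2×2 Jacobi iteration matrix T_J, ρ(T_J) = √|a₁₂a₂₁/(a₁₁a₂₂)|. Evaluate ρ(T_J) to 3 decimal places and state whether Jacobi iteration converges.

a₁₂a₂₁/(a₁₁a₂₂) = (2)·(4) / ((8)·(5)) = 0.200000
ρ = √|0.200000| = √0.200000 = 0.447
ρ < 1, so Jacobi converges

0.447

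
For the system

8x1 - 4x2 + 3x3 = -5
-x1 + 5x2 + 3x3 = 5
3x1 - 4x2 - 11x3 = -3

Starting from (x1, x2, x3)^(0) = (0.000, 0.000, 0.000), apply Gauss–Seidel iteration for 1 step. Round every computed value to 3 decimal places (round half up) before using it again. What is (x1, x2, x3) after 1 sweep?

Iteration 1:
  x1 = (-5 - (-4)·0.000 - (3)·0.000) / (8) = -0.625
  x2 = (5 - (-1)·-0.625 - (3)·0.000) / (5) = 0.875
  x3 = (-3 - (3)·-0.625 - (-4)·0.875) / (-11) = -0.216

(-0.625, 0.875, -0.216)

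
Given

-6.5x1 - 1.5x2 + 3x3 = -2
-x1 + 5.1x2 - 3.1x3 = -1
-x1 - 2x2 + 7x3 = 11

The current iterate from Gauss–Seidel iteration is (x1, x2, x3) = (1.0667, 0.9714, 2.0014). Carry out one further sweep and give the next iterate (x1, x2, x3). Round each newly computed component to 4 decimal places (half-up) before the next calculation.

(1.0072, 1.2179, 2.0633)

One sweep:
  x1 = (-2 - (-1.5)·0.9714 - (3)·2.0014) / (-6.5) = 1.0072
  x2 = (-1 - (-1)·1.0072 - (-3.1)·2.0014) / (5.1) = 1.2179
  x3 = (11 - (-1)·1.0072 - (-2)·1.2179) / (7) = 2.0633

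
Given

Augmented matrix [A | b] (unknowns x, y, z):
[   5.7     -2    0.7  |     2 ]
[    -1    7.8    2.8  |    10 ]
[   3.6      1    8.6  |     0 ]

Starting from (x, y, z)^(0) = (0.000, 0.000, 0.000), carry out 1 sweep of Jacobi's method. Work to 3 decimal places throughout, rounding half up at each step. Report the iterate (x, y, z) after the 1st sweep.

Iteration 1:
  x = (2 - (-2)·0.000 - (0.7)·0.000) / (5.7) = 0.351
  y = (10 - (-1)·0.000 - (2.8)·0.000) / (7.8) = 1.282
  z = (0 - (3.6)·0.000 - (1)·0.000) / (8.6) = 0.000

(0.351, 1.282, 0.000)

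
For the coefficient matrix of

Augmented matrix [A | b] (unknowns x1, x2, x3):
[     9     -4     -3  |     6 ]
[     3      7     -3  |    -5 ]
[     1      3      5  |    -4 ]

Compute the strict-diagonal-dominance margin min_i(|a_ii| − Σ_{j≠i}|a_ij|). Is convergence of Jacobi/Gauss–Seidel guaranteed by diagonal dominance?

row 1: |9| − (4+3) = 2
row 2: |7| − (3+3) = 1
row 3: |5| − (1+3) = 1
minimum over rows = 1 → strictly diagonally dominant (convergence guaranteed)

1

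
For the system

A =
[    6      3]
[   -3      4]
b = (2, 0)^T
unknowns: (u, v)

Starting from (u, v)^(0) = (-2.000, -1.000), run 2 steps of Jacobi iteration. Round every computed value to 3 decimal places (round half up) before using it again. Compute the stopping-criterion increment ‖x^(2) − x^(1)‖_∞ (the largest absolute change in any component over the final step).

Iteration 1:
  u = (2 - (3)·-1.000) / (6) = 0.833
  v = (0 - (-3)·-2.000) / (4) = -1.500
Iteration 2:
  u = (2 - (3)·-1.500) / (6) = 1.083
  v = (0 - (-3)·0.833) / (4) = 0.625
Change: (0.250, 2.125) → max |·| = 2.125

2.125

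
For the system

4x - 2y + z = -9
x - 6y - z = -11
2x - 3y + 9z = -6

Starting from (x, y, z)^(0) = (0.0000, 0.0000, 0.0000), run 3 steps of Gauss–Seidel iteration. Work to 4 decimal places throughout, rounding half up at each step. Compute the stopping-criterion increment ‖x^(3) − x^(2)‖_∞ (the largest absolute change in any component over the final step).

0.0590

Iteration 1:
  x = (-9 - (-2)·0.0000 - (1)·0.0000) / (4) = -2.2500
  y = (-11 - (1)·-2.2500 - (-1)·0.0000) / (-6) = 1.4583
  z = (-6 - (2)·-2.2500 - (-3)·1.4583) / (9) = 0.3194
Iteration 2:
  x = (-9 - (-2)·1.4583 - (1)·0.3194) / (4) = -1.6007
  y = (-11 - (1)·-1.6007 - (-1)·0.3194) / (-6) = 1.5133
  z = (-6 - (2)·-1.6007 - (-3)·1.5133) / (9) = 0.1935
Iteration 3:
  x = (-9 - (-2)·1.5133 - (1)·0.1935) / (4) = -1.5417
  y = (-11 - (1)·-1.5417 - (-1)·0.1935) / (-6) = 1.5441
  z = (-6 - (2)·-1.5417 - (-3)·1.5441) / (9) = 0.1906
Change: (0.0590, 0.0308, -0.0029) → max |·| = 0.0590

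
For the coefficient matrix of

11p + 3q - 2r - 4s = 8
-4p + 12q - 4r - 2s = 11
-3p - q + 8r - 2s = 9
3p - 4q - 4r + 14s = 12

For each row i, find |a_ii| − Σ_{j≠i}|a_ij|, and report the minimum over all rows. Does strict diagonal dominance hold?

row 1: |11| − (3+2+4) = 2
row 2: |12| − (4+4+2) = 2
row 3: |8| − (3+1+2) = 2
row 4: |14| − (3+4+4) = 3
minimum over rows = 2 → strictly diagonally dominant (convergence guaranteed)

2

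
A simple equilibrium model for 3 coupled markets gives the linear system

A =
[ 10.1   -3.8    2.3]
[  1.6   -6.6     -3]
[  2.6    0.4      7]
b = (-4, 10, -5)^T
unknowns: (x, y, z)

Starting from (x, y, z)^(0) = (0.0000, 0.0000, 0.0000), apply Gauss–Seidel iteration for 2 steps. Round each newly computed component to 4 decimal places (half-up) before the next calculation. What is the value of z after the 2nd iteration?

-0.2956

Iteration 1:
  x = (-4 - (-3.8)·0.0000 - (2.3)·0.0000) / (10.1) = -0.3960
  y = (10 - (1.6)·-0.3960 - (-3)·0.0000) / (-6.6) = -1.6112
  z = (-5 - (2.6)·-0.3960 - (0.4)·-1.6112) / (7) = -0.4751
Iteration 2:
  x = (-4 - (-3.8)·-1.6112 - (2.3)·-0.4751) / (10.1) = -0.8940
  y = (10 - (1.6)·-0.8940 - (-3)·-0.4751) / (-6.6) = -1.5159
  z = (-5 - (2.6)·-0.8940 - (0.4)·-1.5159) / (7) = -0.2956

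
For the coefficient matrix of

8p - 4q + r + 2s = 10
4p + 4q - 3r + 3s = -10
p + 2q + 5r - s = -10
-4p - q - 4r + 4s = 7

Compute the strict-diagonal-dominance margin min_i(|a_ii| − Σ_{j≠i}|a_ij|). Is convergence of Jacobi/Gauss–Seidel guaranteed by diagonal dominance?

-6

row 1: |8| − (4+1+2) = 1
row 2: |4| − (4+3+3) = -6
row 3: |5| − (1+2+1) = 1
row 4: |4| − (4+1+4) = -5
minimum over rows = -6 → not strictly diagonally dominant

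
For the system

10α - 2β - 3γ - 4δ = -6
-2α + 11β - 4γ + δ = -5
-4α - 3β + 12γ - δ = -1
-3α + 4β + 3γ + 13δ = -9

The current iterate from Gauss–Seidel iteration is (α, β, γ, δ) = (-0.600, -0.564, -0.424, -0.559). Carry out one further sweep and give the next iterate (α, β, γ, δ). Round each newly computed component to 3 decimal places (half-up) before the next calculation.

One sweep:
  α = (-6 - (-2)·-0.564 - (-3)·-0.424 - (-4)·-0.559) / (10) = -1.064
  β = (-5 - (-2)·-1.064 - (-4)·-0.424 - (1)·-0.559) / (11) = -0.751
  γ = (-1 - (-4)·-1.064 - (-3)·-0.751 - (-1)·-0.559) / (12) = -0.672
  δ = (-9 - (-3)·-1.064 - (4)·-0.751 - (3)·-0.672) / (13) = -0.552

(-1.064, -0.751, -0.672, -0.552)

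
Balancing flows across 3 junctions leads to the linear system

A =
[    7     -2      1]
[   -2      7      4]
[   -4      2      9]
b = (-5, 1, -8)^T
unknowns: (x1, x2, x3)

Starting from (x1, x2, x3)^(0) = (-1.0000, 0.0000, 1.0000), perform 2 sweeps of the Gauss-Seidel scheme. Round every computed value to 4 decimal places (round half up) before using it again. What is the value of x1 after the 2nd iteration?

-0.7467

Iteration 1:
  x1 = (-5 - (-2)·0.0000 - (1)·1.0000) / (7) = -0.8571
  x2 = (1 - (-2)·-0.8571 - (4)·1.0000) / (7) = -0.6735
  x3 = (-8 - (-4)·-0.8571 - (2)·-0.6735) / (9) = -1.1202
Iteration 2:
  x1 = (-5 - (-2)·-0.6735 - (1)·-1.1202) / (7) = -0.7467
  x2 = (1 - (-2)·-0.7467 - (4)·-1.1202) / (7) = 0.5696
  x3 = (-8 - (-4)·-0.7467 - (2)·0.5696) / (9) = -1.3473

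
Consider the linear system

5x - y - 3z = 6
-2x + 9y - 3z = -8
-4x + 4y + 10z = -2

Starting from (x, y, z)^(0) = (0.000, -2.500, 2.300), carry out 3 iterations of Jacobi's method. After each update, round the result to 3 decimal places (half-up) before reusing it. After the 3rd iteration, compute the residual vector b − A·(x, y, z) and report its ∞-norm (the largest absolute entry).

0.622

Iteration 1:
  x = (6 - (-1)·-2.500 - (-3)·2.300) / (5) = 2.080
  y = (-8 - (-2)·0.000 - (-3)·2.300) / (9) = -0.122
  z = (-2 - (-4)·0.000 - (4)·-2.500) / (10) = 0.800
Iteration 2:
  x = (6 - (-1)·-0.122 - (-3)·0.800) / (5) = 1.656
  y = (-8 - (-2)·2.080 - (-3)·0.800) / (9) = -0.160
  z = (-2 - (-4)·2.080 - (4)·-0.122) / (10) = 0.681
Iteration 3:
  x = (6 - (-1)·-0.160 - (-3)·0.681) / (5) = 1.577
  y = (-8 - (-2)·1.656 - (-3)·0.681) / (9) = -0.294
  z = (-2 - (-4)·1.656 - (4)·-0.160) / (10) = 0.526
Residual b − A·x = (-0.601, -0.622, 0.224); ∞-norm = 0.622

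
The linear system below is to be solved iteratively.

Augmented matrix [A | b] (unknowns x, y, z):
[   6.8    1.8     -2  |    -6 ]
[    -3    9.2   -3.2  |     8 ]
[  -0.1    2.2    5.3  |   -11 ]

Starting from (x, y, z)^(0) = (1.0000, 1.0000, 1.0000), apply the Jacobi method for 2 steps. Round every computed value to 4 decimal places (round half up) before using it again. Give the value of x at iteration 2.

-2.0179

Iteration 1:
  x = (-6 - (1.8)·1.0000 - (-2)·1.0000) / (6.8) = -0.8529
  y = (8 - (-3)·1.0000 - (-3.2)·1.0000) / (9.2) = 1.5435
  z = (-11 - (-0.1)·1.0000 - (2.2)·1.0000) / (5.3) = -2.4717
Iteration 2:
  x = (-6 - (1.8)·1.5435 - (-2)·-2.4717) / (6.8) = -2.0179
  y = (8 - (-3)·-0.8529 - (-3.2)·-2.4717) / (9.2) = -0.2683
  z = (-11 - (-0.1)·-0.8529 - (2.2)·1.5435) / (5.3) = -2.7323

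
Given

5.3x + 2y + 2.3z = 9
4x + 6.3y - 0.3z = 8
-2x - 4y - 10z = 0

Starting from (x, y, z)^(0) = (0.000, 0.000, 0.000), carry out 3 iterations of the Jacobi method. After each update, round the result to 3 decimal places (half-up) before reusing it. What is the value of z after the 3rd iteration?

-0.321

Iteration 1:
  x = (9 - (2)·0.000 - (2.3)·0.000) / (5.3) = 1.698
  y = (8 - (4)·0.000 - (-0.3)·0.000) / (6.3) = 1.270
  z = (0 - (-2)·0.000 - (-4)·0.000) / (-10) = 0.000
Iteration 2:
  x = (9 - (2)·1.270 - (2.3)·0.000) / (5.3) = 1.219
  y = (8 - (4)·1.698 - (-0.3)·0.000) / (6.3) = 0.192
  z = (0 - (-2)·1.698 - (-4)·1.270) / (-10) = -0.848
Iteration 3:
  x = (9 - (2)·0.192 - (2.3)·-0.848) / (5.3) = 1.994
  y = (8 - (4)·1.219 - (-0.3)·-0.848) / (6.3) = 0.455
  z = (0 - (-2)·1.219 - (-4)·0.192) / (-10) = -0.321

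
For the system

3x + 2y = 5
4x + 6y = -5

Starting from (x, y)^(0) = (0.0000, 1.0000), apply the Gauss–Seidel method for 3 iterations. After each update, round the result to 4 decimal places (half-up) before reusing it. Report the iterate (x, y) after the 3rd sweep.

Iteration 1:
  x = (5 - (2)·1.0000) / (3) = 1.0000
  y = (-5 - (4)·1.0000) / (6) = -1.5000
Iteration 2:
  x = (5 - (2)·-1.5000) / (3) = 2.6667
  y = (-5 - (4)·2.6667) / (6) = -2.6111
Iteration 3:
  x = (5 - (2)·-2.6111) / (3) = 3.4074
  y = (-5 - (4)·3.4074) / (6) = -3.1049

(3.4074, -3.1049)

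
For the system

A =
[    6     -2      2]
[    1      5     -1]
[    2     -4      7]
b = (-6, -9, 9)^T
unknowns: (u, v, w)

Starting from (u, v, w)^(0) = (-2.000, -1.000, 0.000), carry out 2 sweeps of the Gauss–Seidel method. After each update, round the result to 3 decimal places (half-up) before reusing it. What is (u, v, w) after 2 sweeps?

(-1.775, -1.287, 1.057)

Iteration 1:
  u = (-6 - (-2)·-1.000 - (2)·0.000) / (6) = -1.333
  v = (-9 - (1)·-1.333 - (-1)·0.000) / (5) = -1.533
  w = (9 - (2)·-1.333 - (-4)·-1.533) / (7) = 0.791
Iteration 2:
  u = (-6 - (-2)·-1.533 - (2)·0.791) / (6) = -1.775
  v = (-9 - (1)·-1.775 - (-1)·0.791) / (5) = -1.287
  w = (9 - (2)·-1.775 - (-4)·-1.287) / (7) = 1.057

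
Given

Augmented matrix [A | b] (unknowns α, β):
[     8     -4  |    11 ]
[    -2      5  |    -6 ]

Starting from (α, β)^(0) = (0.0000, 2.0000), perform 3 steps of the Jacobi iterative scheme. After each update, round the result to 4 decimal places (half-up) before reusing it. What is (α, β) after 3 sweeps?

(1.2500, -0.8900)

Iteration 1:
  α = (11 - (-4)·2.0000) / (8) = 2.3750
  β = (-6 - (-2)·0.0000) / (5) = -1.2000
Iteration 2:
  α = (11 - (-4)·-1.2000) / (8) = 0.7750
  β = (-6 - (-2)·2.3750) / (5) = -0.2500
Iteration 3:
  α = (11 - (-4)·-0.2500) / (8) = 1.2500
  β = (-6 - (-2)·0.7750) / (5) = -0.8900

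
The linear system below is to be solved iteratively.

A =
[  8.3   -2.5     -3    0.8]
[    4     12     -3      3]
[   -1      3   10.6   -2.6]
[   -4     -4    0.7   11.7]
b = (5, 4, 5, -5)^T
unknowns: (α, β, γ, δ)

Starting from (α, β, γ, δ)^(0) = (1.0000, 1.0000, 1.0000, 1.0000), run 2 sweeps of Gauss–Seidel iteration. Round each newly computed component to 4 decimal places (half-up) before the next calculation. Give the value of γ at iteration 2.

Iteration 1:
  α = (5 - (-2.5)·1.0000 - (-3)·1.0000 - (0.8)·1.0000) / (8.3) = 1.1687
  β = (4 - (4)·1.1687 - (-3)·1.0000 - (3)·1.0000) / (12) = -0.0562
  γ = (5 - (-1)·1.1687 - (3)·-0.0562 - (-2.6)·1.0000) / (10.6) = 0.8431
  δ = (-5 - (-4)·1.1687 - (-4)·-0.0562 - (0.7)·0.8431) / (11.7) = -0.0975
Iteration 2:
  α = (5 - (-2.5)·-0.0562 - (-3)·0.8431 - (0.8)·-0.0975) / (8.3) = 0.8996
  β = (4 - (4)·0.8996 - (-3)·0.8431 - (3)·-0.0975) / (12) = 0.2686
  γ = (5 - (-1)·0.8996 - (3)·0.2686 - (-2.6)·-0.0975) / (10.6) = 0.4566
  δ = (-5 - (-4)·0.8996 - (-4)·0.2686 - (0.7)·0.4566) / (11.7) = -0.0553

0.4566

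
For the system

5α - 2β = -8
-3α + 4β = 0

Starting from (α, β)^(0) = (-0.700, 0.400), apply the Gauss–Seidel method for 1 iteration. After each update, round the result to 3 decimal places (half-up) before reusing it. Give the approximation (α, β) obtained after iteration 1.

Iteration 1:
  α = (-8 - (-2)·0.400) / (5) = -1.440
  β = (0 - (-3)·-1.440) / (4) = -1.080

(-1.440, -1.080)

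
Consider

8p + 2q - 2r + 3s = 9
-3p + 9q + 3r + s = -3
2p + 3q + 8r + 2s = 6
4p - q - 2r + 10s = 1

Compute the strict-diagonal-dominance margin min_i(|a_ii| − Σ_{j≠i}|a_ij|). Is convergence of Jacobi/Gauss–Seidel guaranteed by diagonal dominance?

row 1: |8| − (2+2+3) = 1
row 2: |9| − (3+3+1) = 2
row 3: |8| − (2+3+2) = 1
row 4: |10| − (4+1+2) = 3
minimum over rows = 1 → strictly diagonally dominant (convergence guaranteed)

1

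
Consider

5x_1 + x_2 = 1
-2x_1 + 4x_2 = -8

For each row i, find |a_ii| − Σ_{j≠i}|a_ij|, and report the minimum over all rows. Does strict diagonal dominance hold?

2

row 1: |5| − (1) = 4
row 2: |4| − (2) = 2
minimum over rows = 2 → strictly diagonally dominant (convergence guaranteed)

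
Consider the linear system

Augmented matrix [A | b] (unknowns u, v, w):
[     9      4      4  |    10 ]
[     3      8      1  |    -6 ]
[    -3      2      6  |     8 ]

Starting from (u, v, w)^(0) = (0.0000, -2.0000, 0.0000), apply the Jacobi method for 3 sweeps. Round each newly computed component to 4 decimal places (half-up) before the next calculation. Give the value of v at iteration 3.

-1.2813

Iteration 1:
  u = (10 - (4)·-2.0000 - (4)·0.0000) / (9) = 2.0000
  v = (-6 - (3)·0.0000 - (1)·0.0000) / (8) = -0.7500
  w = (8 - (-3)·0.0000 - (2)·-2.0000) / (6) = 2.0000
Iteration 2:
  u = (10 - (4)·-0.7500 - (4)·2.0000) / (9) = 0.5556
  v = (-6 - (3)·2.0000 - (1)·2.0000) / (8) = -1.7500
  w = (8 - (-3)·2.0000 - (2)·-0.7500) / (6) = 2.5833
Iteration 3:
  u = (10 - (4)·-1.7500 - (4)·2.5833) / (9) = 0.7408
  v = (-6 - (3)·0.5556 - (1)·2.5833) / (8) = -1.2813
  w = (8 - (-3)·0.5556 - (2)·-1.7500) / (6) = 2.1945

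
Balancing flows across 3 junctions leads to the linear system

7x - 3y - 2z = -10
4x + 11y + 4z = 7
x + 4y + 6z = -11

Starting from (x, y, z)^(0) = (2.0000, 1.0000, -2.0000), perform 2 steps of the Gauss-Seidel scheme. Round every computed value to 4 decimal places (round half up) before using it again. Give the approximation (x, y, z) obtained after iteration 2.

Iteration 1:
  x = (-10 - (-3)·1.0000 - (-2)·-2.0000) / (7) = -1.5714
  y = (7 - (4)·-1.5714 - (4)·-2.0000) / (11) = 1.9351
  z = (-11 - (1)·-1.5714 - (4)·1.9351) / (6) = -2.8615
Iteration 2:
  x = (-10 - (-3)·1.9351 - (-2)·-2.8615) / (7) = -1.4168
  y = (7 - (4)·-1.4168 - (4)·-2.8615) / (11) = 2.1921
  z = (-11 - (1)·-1.4168 - (4)·2.1921) / (6) = -3.0586

(-1.4168, 2.1921, -3.0586)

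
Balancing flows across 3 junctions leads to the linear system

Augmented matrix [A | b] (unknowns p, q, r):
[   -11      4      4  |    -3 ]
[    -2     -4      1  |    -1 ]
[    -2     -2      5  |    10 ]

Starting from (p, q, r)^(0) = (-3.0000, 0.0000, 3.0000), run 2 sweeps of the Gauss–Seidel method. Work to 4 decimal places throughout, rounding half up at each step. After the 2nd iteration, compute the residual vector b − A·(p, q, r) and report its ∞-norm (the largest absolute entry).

Iteration 1:
  p = (-3 - (4)·0.0000 - (4)·3.0000) / (-11) = 1.3636
  q = (-1 - (-2)·1.3636 - (1)·3.0000) / (-4) = 0.3182
  r = (10 - (-2)·1.3636 - (-2)·0.3182) / (5) = 2.6727
Iteration 2:
  p = (-3 - (4)·0.3182 - (4)·2.6727) / (-11) = 1.3603
  q = (-1 - (-2)·1.3603 - (1)·2.6727) / (-4) = 0.2380
  r = (10 - (-2)·1.3603 - (-2)·0.2380) / (5) = 2.6393
Residual b − A·x = (0.4541, 0.0333, 0.0001); ∞-norm = 0.4541

0.4541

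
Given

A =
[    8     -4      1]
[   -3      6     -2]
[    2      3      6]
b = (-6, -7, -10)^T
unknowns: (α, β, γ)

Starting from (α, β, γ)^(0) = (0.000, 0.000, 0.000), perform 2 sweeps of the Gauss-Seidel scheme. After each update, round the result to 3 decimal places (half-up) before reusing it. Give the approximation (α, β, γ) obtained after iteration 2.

(-1.440, -2.102, -0.136)

Iteration 1:
  α = (-6 - (-4)·0.000 - (1)·0.000) / (8) = -0.750
  β = (-7 - (-3)·-0.750 - (-2)·0.000) / (6) = -1.542
  γ = (-10 - (2)·-0.750 - (3)·-1.542) / (6) = -0.646
Iteration 2:
  α = (-6 - (-4)·-1.542 - (1)·-0.646) / (8) = -1.440
  β = (-7 - (-3)·-1.440 - (-2)·-0.646) / (6) = -2.102
  γ = (-10 - (2)·-1.440 - (3)·-2.102) / (6) = -0.136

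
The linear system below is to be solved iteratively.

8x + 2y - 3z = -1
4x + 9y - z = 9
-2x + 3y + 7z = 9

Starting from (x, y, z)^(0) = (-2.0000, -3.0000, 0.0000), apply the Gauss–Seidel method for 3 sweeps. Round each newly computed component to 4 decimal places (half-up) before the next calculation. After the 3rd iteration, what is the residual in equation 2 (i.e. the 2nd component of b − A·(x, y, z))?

Iteration 1:
  x = (-1 - (2)·-3.0000 - (-3)·0.0000) / (8) = 0.6250
  y = (9 - (4)·0.6250 - (-1)·0.0000) / (9) = 0.7222
  z = (9 - (-2)·0.6250 - (3)·0.7222) / (7) = 1.1548
Iteration 2:
  x = (-1 - (2)·0.7222 - (-3)·1.1548) / (8) = 0.1275
  y = (9 - (4)·0.1275 - (-1)·1.1548) / (9) = 1.0716
  z = (9 - (-2)·0.1275 - (3)·1.0716) / (7) = 0.8629
Iteration 3:
  x = (-1 - (2)·1.0716 - (-3)·0.8629) / (8) = -0.0693
  y = (9 - (4)·-0.0693 - (-1)·0.8629) / (9) = 1.1267
  z = (9 - (-2)·-0.0693 - (3)·1.1267) / (7) = 0.7830
Residual b − A·x = (-0.3500, -0.0801, 0.0003)

-0.0801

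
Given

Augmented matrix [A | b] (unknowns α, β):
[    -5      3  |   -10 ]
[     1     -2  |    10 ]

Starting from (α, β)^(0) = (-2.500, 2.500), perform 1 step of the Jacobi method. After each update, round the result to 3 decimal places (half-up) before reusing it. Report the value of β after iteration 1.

Iteration 1:
  α = (-10 - (3)·2.500) / (-5) = 3.500
  β = (10 - (1)·-2.500) / (-2) = -6.250

-6.250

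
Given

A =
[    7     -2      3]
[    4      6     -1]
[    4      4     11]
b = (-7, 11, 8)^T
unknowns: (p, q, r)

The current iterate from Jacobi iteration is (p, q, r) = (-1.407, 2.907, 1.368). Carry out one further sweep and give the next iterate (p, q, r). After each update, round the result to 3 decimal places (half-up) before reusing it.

(-0.756, 2.999, 0.182)

One sweep:
  p = (-7 - (-2)·2.907 - (3)·1.368) / (7) = -0.756
  q = (11 - (4)·-1.407 - (-1)·1.368) / (6) = 2.999
  r = (8 - (4)·-1.407 - (4)·2.907) / (11) = 0.182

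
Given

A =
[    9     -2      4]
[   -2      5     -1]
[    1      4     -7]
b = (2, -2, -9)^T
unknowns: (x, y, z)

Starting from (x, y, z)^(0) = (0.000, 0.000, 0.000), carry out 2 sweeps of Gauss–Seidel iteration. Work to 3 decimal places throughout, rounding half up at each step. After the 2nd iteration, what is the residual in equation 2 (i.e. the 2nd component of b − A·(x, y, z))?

-0.082

Iteration 1:
  x = (2 - (-2)·0.000 - (4)·0.000) / (9) = 0.222
  y = (-2 - (-2)·0.222 - (-1)·0.000) / (5) = -0.311
  z = (-9 - (1)·0.222 - (4)·-0.311) / (-7) = 1.140
Iteration 2:
  x = (2 - (-2)·-0.311 - (4)·1.140) / (9) = -0.354
  y = (-2 - (-2)·-0.354 - (-1)·1.140) / (5) = -0.314
  z = (-9 - (1)·-0.354 - (4)·-0.314) / (-7) = 1.056
Residual b − A·x = (0.334, -0.082, 0.002)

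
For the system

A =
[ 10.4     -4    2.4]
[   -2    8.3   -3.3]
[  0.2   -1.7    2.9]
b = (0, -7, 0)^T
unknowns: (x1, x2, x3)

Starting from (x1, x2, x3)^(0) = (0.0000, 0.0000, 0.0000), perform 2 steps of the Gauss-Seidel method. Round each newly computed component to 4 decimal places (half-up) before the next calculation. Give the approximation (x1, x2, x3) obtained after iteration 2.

Iteration 1:
  x1 = (0 - (-4)·0.0000 - (2.4)·0.0000) / (10.4) = 0.0000
  x2 = (-7 - (-2)·0.0000 - (-3.3)·0.0000) / (8.3) = -0.8434
  x3 = (0 - (0.2)·0.0000 - (-1.7)·-0.8434) / (2.9) = -0.4944
Iteration 2:
  x1 = (0 - (-4)·-0.8434 - (2.4)·-0.4944) / (10.4) = -0.2103
  x2 = (-7 - (-2)·-0.2103 - (-3.3)·-0.4944) / (8.3) = -1.0906
  x3 = (0 - (0.2)·-0.2103 - (-1.7)·-1.0906) / (2.9) = -0.6248

(-0.2103, -1.0906, -0.6248)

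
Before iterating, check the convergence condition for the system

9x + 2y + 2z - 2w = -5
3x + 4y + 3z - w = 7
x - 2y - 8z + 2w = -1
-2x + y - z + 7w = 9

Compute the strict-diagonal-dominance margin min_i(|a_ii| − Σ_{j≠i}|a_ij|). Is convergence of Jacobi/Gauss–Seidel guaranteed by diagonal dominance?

-3

row 1: |9| − (2+2+2) = 3
row 2: |4| − (3+3+1) = -3
row 3: |-8| − (1+2+2) = 3
row 4: |7| − (2+1+1) = 3
minimum over rows = -3 → not strictly diagonally dominant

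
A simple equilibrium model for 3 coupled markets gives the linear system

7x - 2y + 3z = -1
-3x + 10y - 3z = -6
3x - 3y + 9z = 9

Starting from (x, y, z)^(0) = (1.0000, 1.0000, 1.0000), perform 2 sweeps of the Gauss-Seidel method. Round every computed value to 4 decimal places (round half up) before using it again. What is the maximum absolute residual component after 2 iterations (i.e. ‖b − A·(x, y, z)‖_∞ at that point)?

Iteration 1:
  x = (-1 - (-2)·1.0000 - (3)·1.0000) / (7) = -0.2857
  y = (-6 - (-3)·-0.2857 - (-3)·1.0000) / (10) = -0.3857
  z = (9 - (3)·-0.2857 - (-3)·-0.3857) / (9) = 0.9667
Iteration 2:
  x = (-1 - (-2)·-0.3857 - (3)·0.9667) / (7) = -0.6674
  y = (-6 - (-3)·-0.6674 - (-3)·0.9667) / (10) = -0.5102
  z = (9 - (3)·-0.6674 - (-3)·-0.5102) / (9) = 1.0524
Residual b − A·x = (-0.5058, 0.2570, 0.0000); ∞-norm = 0.5058

0.5058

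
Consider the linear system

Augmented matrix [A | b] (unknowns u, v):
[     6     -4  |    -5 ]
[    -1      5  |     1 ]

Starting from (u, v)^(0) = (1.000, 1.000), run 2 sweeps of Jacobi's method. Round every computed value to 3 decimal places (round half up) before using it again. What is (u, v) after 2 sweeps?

(-0.567, 0.167)

Iteration 1:
  u = (-5 - (-4)·1.000) / (6) = -0.167
  v = (1 - (-1)·1.000) / (5) = 0.400
Iteration 2:
  u = (-5 - (-4)·0.400) / (6) = -0.567
  v = (1 - (-1)·-0.167) / (5) = 0.167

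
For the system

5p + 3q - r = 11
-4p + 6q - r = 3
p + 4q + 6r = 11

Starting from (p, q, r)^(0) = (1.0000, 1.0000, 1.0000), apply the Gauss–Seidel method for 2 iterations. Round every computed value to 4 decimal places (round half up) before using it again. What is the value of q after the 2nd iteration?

1.3067

Iteration 1:
  p = (11 - (3)·1.0000 - (-1)·1.0000) / (5) = 1.8000
  q = (3 - (-4)·1.8000 - (-1)·1.0000) / (6) = 1.8667
  r = (11 - (1)·1.8000 - (4)·1.8667) / (6) = 0.2889
Iteration 2:
  p = (11 - (3)·1.8667 - (-1)·0.2889) / (5) = 1.1378
  q = (3 - (-4)·1.1378 - (-1)·0.2889) / (6) = 1.3067
  r = (11 - (1)·1.1378 - (4)·1.3067) / (6) = 0.7726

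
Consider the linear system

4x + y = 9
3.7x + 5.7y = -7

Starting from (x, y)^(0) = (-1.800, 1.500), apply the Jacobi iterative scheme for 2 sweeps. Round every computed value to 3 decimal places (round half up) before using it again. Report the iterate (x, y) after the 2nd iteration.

(2.265, -2.445)

Iteration 1:
  x = (9 - (1)·1.500) / (4) = 1.875
  y = (-7 - (3.7)·-1.800) / (5.7) = -0.060
Iteration 2:
  x = (9 - (1)·-0.060) / (4) = 2.265
  y = (-7 - (3.7)·1.875) / (5.7) = -2.445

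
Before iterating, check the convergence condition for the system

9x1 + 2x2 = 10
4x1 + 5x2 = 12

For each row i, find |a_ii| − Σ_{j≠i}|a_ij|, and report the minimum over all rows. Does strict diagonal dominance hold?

row 1: |9| − (2) = 7
row 2: |5| − (4) = 1
minimum over rows = 1 → strictly diagonally dominant (convergence guaranteed)

1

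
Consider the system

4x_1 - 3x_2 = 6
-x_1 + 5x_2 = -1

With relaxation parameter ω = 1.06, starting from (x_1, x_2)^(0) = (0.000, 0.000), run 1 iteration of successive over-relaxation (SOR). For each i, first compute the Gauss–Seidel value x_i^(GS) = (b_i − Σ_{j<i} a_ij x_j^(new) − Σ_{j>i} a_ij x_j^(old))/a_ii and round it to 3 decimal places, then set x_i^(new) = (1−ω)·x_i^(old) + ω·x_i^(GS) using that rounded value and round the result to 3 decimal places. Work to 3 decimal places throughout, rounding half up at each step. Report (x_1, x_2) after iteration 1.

(1.590, 0.125)

Iteration 1:
  x_1: GS value = (6 - (-3)·0.000) / (4) = 1.500;  x_1 ← (1−ω)·0.000 + ω·1.500 = 1.590
  x_2: GS value = (-1 - (-1)·1.590) / (5) = 0.118;  x_2 ← (1−ω)·0.000 + ω·0.118 = 0.125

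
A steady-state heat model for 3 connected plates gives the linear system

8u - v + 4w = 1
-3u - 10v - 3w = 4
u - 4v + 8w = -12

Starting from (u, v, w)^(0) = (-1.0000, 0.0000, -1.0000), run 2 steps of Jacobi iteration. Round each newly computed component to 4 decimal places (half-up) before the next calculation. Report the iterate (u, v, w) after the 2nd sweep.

(0.8375, -0.1750, -1.4781)

Iteration 1:
  u = (1 - (-1)·0.0000 - (4)·-1.0000) / (8) = 0.6250
  v = (4 - (-3)·-1.0000 - (-3)·-1.0000) / (-10) = 0.2000
  w = (-12 - (1)·-1.0000 - (-4)·0.0000) / (8) = -1.3750
Iteration 2:
  u = (1 - (-1)·0.2000 - (4)·-1.3750) / (8) = 0.8375
  v = (4 - (-3)·0.6250 - (-3)·-1.3750) / (-10) = -0.1750
  w = (-12 - (1)·0.6250 - (-4)·0.2000) / (8) = -1.4781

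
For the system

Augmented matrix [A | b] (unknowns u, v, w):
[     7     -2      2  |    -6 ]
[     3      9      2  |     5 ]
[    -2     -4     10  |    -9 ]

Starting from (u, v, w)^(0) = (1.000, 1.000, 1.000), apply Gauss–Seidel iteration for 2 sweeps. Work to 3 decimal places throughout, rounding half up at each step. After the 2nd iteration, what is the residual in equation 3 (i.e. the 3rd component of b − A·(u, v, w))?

Iteration 1:
  u = (-6 - (-2)·1.000 - (2)·1.000) / (7) = -0.857
  v = (5 - (3)·-0.857 - (2)·1.000) / (9) = 0.619
  w = (-9 - (-2)·-0.857 - (-4)·0.619) / (10) = -0.824
Iteration 2:
  u = (-6 - (-2)·0.619 - (2)·-0.824) / (7) = -0.445
  v = (5 - (3)·-0.445 - (2)·-0.824) / (9) = 0.887
  w = (-9 - (-2)·-0.445 - (-4)·0.887) / (10) = -0.634
Residual b − A·x = (0.157, -0.380, -0.002)

-0.002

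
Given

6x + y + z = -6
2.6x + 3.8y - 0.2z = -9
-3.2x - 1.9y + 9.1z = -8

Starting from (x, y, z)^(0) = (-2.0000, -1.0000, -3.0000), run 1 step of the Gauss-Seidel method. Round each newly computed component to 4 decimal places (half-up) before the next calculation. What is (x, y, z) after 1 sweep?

(-0.3333, -2.2983, -1.4762)

Iteration 1:
  x = (-6 - (1)·-1.0000 - (1)·-3.0000) / (6) = -0.3333
  y = (-9 - (2.6)·-0.3333 - (-0.2)·-3.0000) / (3.8) = -2.2983
  z = (-8 - (-3.2)·-0.3333 - (-1.9)·-2.2983) / (9.1) = -1.4762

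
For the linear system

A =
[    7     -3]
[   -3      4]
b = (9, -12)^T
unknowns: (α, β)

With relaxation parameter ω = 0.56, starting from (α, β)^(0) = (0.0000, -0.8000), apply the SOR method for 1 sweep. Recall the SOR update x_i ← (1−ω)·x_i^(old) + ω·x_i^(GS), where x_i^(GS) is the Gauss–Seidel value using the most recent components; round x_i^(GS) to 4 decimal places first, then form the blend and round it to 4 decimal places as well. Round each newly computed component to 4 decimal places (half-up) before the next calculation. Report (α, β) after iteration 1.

(0.5280, -1.8102)

Iteration 1:
  α: GS value = (9 - (-3)·-0.8000) / (7) = 0.9429;  α ← (1−ω)·0.0000 + ω·0.9429 = 0.5280
  β: GS value = (-12 - (-3)·0.5280) / (4) = -2.6040;  β ← (1−ω)·-0.8000 + ω·-2.6040 = -1.8102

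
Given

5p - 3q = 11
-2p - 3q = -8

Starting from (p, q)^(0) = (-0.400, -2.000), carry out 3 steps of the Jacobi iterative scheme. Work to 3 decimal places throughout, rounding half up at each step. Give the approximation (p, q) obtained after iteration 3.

(3.400, 0.027)

Iteration 1:
  p = (11 - (-3)·-2.000) / (5) = 1.000
  q = (-8 - (-2)·-0.400) / (-3) = 2.933
Iteration 2:
  p = (11 - (-3)·2.933) / (5) = 3.960
  q = (-8 - (-2)·1.000) / (-3) = 2.000
Iteration 3:
  p = (11 - (-3)·2.000) / (5) = 3.400
  q = (-8 - (-2)·3.960) / (-3) = 0.027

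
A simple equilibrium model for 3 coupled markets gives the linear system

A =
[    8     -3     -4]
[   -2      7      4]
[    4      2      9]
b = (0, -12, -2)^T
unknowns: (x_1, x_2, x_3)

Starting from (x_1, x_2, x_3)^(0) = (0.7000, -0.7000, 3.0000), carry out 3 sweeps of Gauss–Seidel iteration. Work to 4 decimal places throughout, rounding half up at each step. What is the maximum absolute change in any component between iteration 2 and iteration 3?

Iteration 1:
  x_1 = (0 - (-3)·-0.7000 - (-4)·3.0000) / (8) = 1.2375
  x_2 = (-12 - (-2)·1.2375 - (4)·3.0000) / (7) = -3.0750
  x_3 = (-2 - (4)·1.2375 - (2)·-3.0750) / (9) = -0.0889
Iteration 2:
  x_1 = (0 - (-3)·-3.0750 - (-4)·-0.0889) / (8) = -1.1976
  x_2 = (-12 - (-2)·-1.1976 - (4)·-0.0889) / (7) = -2.0057
  x_3 = (-2 - (4)·-1.1976 - (2)·-2.0057) / (9) = 0.7558
Iteration 3:
  x_1 = (0 - (-3)·-2.0057 - (-4)·0.7558) / (8) = -0.3742
  x_2 = (-12 - (-2)·-0.3742 - (4)·0.7558) / (7) = -2.2531
  x_3 = (-2 - (4)·-0.3742 - (2)·-2.2531) / (9) = 0.4448
Change: (0.8234, -0.2474, -0.3110) → max |·| = 0.8234

0.8234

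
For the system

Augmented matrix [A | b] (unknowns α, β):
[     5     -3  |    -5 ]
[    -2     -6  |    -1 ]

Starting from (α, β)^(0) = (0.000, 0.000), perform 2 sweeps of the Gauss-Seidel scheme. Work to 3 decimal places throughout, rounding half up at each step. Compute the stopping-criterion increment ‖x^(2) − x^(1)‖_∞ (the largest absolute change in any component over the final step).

0.300

Iteration 1:
  α = (-5 - (-3)·0.000) / (5) = -1.000
  β = (-1 - (-2)·-1.000) / (-6) = 0.500
Iteration 2:
  α = (-5 - (-3)·0.500) / (5) = -0.700
  β = (-1 - (-2)·-0.700) / (-6) = 0.400
Change: (0.300, -0.100) → max |·| = 0.300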